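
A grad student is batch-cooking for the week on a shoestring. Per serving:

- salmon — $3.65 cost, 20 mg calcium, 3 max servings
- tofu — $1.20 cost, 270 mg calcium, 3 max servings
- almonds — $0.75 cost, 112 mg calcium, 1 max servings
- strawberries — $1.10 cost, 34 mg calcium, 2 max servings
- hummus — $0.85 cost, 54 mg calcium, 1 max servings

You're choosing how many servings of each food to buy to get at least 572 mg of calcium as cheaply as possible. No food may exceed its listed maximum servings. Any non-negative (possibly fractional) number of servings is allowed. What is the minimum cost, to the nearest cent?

Cost per mg of calcium: tofu $0.0044, almonds $0.0067, hummus $0.0157, strawberries $0.0324, salmon $0.1825.
Take 2.119 servings of tofu: +572.0 mg calcium for $2.54 (total $2.54, still need 0.0 mg).
Filling from the cheapest source first is optimal under one linear minimum: $2.54.

$2.54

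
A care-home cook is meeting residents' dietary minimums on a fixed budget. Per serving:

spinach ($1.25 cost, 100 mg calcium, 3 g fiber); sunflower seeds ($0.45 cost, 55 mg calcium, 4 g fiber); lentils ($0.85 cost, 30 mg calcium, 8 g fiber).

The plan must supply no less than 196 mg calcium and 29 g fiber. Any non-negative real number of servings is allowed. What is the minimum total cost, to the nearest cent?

$3.14

A basic optimal solution has at most two foods positive. Try each food alone and each pair with both targets met exactly.
spinach only: max(196/100, 29/3) = 9.667 servings → $12.08.
sunflower seeds only: max(196/55, 29/4) = 7.25 servings → $3.26.
lentils only: max(196/30, 29/8) = 6.533 servings → $5.55.
spinach + sunflower seeds: the both-tight solution has a negative serving — not a feasible corner.
spinach + lentils with both tight: 0.9831 servings and 3.256 servings → $4.00.
sunflower seeds + lentils with both tight: 2.181 servings and 2.534 servings → $3.14.
Cheapest feasible corner: $3.14.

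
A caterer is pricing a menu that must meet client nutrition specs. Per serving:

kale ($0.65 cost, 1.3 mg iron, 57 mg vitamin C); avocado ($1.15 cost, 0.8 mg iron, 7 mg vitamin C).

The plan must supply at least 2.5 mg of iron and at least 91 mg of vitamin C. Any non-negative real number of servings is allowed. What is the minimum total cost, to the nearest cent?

$1.25

Two binding constraints pin down two serving amounts, so the optimal mix uses at most two foods. The candidates are each food alone (scaled to the tighter of iron/vitamin C) and each pair with both constraints tight.
kale only: max(2.5/1.3, 91/57) = 1.923 servings → $1.25.
avocado only: max(2.5/0.8, 91/7) = 13 servings → $14.95.
kale + avocado with both tight: 1.515 servings and 0.663 servings → $1.75.
Cheapest feasible corner: $1.25.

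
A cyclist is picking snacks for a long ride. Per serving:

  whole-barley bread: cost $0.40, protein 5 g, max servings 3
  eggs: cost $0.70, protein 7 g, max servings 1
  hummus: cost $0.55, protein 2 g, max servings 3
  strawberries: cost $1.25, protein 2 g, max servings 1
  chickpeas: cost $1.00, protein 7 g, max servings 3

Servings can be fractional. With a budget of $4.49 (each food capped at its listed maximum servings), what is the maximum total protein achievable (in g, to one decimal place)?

Protein per dollar: whole-barley bread 12.5, eggs 10, chickpeas 7, hummus 3.636, strawberries 1.6.
Take 3 servings of whole-barley bread: spends $1.20, +15.0 g protein (running total 15.0 g).
Take 1 serving of eggs: spends $0.70, +7.0 g protein (running total 22.0 g).
Take 2.59 servings of chickpeas: spends $2.59, +18.1 g protein (running total 40.1 g).
Filling greedily by protein-per-dollar is optimal for one linear limit, giving 40.1 g.

40.1 g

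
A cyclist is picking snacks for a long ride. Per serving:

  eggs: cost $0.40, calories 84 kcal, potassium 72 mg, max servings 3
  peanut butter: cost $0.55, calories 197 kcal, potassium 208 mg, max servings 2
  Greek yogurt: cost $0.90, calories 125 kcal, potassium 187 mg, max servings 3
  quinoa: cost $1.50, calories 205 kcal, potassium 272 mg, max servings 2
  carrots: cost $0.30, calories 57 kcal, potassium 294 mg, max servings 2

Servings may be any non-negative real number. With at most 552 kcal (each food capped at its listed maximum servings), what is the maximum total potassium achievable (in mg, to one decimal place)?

Potassium per kcal: carrots 5.158, Greek yogurt 1.496, quinoa 1.327, peanut butter 1.056, eggs 0.8571.
Take 2 servings of carrots: uses 114 kcal, +588.0 mg potassium (running total 588.0 mg).
Take 3 servings of Greek yogurt: uses 375 kcal, +561.0 mg potassium (running total 1149.0 mg).
Take 0.3073 servings of quinoa: uses 63 kcal, +83.6 mg potassium (running total 1232.6 mg).
Filling greedily by potassium-per-kcal is optimal for one linear limit, giving 1232.6 mg.

1232.6 mg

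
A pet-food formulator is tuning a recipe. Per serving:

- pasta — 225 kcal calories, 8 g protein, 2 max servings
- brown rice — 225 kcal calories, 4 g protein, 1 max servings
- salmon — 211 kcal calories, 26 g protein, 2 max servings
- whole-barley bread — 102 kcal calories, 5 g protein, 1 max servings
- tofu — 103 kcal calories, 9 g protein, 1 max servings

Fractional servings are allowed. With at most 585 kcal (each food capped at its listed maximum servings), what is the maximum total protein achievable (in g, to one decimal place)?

Protein per kcal: salmon 0.1232, tofu 0.08738, whole-barley bread 0.04902, pasta 0.03556, brown rice 0.01778.
Take 2 servings of salmon: uses 422 kcal, +52.0 g protein (running total 52.0 g).
Take 1 serving of tofu: uses 103 kcal, +9.0 g protein (running total 61.0 g).
Take 0.5882 servings of whole-barley bread: uses 60 kcal, +2.9 g protein (running total 63.9 g).
Greedy by best ratio exhausts the calories allowance optimally: 63.9 g.

63.9 g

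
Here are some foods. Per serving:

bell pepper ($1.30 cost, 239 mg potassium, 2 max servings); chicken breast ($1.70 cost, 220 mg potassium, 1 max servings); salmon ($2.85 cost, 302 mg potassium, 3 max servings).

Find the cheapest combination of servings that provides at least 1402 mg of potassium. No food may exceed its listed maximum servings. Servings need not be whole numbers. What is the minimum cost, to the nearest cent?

Cost per mg of potassium: bell pepper $0.0054, chicken breast $0.0077, salmon $0.0094.
Take 2 servings of bell pepper: +478.0 mg potassium for $2.60 (total $2.60, still need 924.0 mg).
Take 1 serving of chicken breast: +220.0 mg potassium for $1.70 (total $4.30, still need 704.0 mg).
Take 2.331 servings of salmon: +704.0 mg potassium for $6.64 (total $10.94, still need 0.0 mg).
Greedy by cheapest-per-mg is optimal for a single linear constraint, so the minimum cost is $10.94.

$10.94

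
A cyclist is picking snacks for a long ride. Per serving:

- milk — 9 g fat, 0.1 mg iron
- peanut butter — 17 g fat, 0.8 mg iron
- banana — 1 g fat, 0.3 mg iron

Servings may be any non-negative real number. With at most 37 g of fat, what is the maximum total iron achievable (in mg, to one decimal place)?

11.1 mg

Iron per g fat: banana 0.3, peanut butter 0.04706, milk 0.01111.
With no serving limits, spend the whole fat allowance on banana: 37 g / 1 g × 0.3 mg = 11.1 mg.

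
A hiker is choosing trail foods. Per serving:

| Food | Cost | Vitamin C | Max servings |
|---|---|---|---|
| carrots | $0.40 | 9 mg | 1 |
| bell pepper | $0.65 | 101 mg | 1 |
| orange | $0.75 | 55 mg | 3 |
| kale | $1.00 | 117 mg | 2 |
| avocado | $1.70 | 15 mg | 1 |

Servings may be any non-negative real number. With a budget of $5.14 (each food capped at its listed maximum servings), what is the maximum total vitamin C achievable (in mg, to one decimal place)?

505.4 mg

Vitamin C per dollar: bell pepper 155.4, kale 117, orange 73.33, carrots 22.5, avocado 8.824.
Take 1 serving of bell pepper: spends $0.65, +101.0 mg vitamin C (running total 101.0 mg).
Take 2 servings of kale: spends $2.00, +234.0 mg vitamin C (running total 335.0 mg).
Take 3 servings of orange: spends $2.25, +165.0 mg vitamin C (running total 500.0 mg).
Take 0.6 servings of carrots: spends $0.24, +5.4 mg vitamin C (running total 505.4 mg).
Greedy by best ratio exhausts the cost allowance optimally: 505.4 mg.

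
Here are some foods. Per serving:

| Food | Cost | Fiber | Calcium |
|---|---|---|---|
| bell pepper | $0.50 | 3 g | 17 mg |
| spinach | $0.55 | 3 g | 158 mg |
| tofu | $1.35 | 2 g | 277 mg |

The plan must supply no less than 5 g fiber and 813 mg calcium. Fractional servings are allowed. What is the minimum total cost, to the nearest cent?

$2.83

This is a tiny linear program; its minimum lies at a vertex of the feasible set. List the vertices and price them.
bell pepper only: max(5/3, 813/17) = 47.82 servings → $23.91.
spinach only: max(5/3, 813/158) = 5.146 servings → $2.83.
tofu only: max(5/2, 813/277) = 2.935 servings → $3.96.
bell pepper + spinach: the both-tight solution has a negative serving — not a feasible corner.
bell pepper + tofu: intersection lies outside the first quadrant.
spinach + tofu with both targets exact would need a negative amount; discard.
The minimum over all feasible corners is $2.83.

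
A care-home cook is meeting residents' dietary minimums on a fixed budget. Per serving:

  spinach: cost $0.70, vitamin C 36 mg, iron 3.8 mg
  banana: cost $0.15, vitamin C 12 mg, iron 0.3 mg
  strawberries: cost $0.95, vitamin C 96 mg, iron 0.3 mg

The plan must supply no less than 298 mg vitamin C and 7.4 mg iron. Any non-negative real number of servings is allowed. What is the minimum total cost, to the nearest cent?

Two binding constraints pin down two serving amounts, so the optimal mix uses at most two foods. The candidates are each food alone (scaled to the tighter of vitamin C/iron) and each pair with both constraints tight.
spinach only: max(298/36, 7.4/3.8) = 8.278 servings → $5.79.
banana only: max(298/12, 7.4/0.3) = 24.83 servings → $3.73.
strawberries only: max(298/96, 7.4/0.3) = 24.67 servings → $23.43.
spinach + banana: intersection lies outside the first quadrant.
spinach + strawberries with both tight: 1.754 servings and 2.446 servings → $3.55.
banana + strawberries with both tight: 24.64 servings and 0.02381 servings → $3.72.
Cheapest feasible corner: $3.55.

$3.55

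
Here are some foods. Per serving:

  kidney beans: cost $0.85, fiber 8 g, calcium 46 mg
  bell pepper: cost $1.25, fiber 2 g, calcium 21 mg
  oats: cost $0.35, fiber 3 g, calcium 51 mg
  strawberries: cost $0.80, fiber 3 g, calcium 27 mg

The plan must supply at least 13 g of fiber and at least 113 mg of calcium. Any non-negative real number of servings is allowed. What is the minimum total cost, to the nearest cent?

kidney beans only: max(13/8, 113/46) = 2.457 servings → $2.09.
bell pepper only: max(13/2, 113/21) = 6.5 servings → $8.12.
oats only: max(13/3, 113/51) = 4.333 servings → $1.52.
strawberries only: max(13/3, 113/27) = 4.333 servings → $3.47.
kidney beans + bell pepper with both tight: 0.6184 servings and 4.026 servings → $5.56.
kidney beans + oats with both tight: 1.2 servings and 1.133 servings → $1.42.
kidney beans + strawberries with both tight: 0.1538 servings and 3.923 servings → $3.27.
bell pepper + oats with both targets exact would need a negative amount; discard.
bell pepper + strawberries: the both-tight solution has a negative serving — not a feasible corner.
oats + strawberries: the both-tight solution has a negative serving — not a feasible corner.
So the least-cost plan costs $1.42.

$1.42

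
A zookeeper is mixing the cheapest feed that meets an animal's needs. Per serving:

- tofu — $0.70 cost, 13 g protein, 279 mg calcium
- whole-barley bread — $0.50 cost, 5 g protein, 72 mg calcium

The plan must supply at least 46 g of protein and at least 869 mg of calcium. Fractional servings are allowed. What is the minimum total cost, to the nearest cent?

Minimising a linear cost over {protein ≥ 46, calcium ≥ 869, servings ≥ 0} — the optimum is at a vertex, using one or two foods.
tofu only: max(46/13, 869/279) = 3.538 servings → $2.48.
whole-barley bread only: max(46/5, 869/72) = 12.07 servings → $6.03.
tofu + whole-barley bread with both tight: 2.251 servings and 3.349 servings → $3.25.
So the least-cost plan costs $2.48.

$2.48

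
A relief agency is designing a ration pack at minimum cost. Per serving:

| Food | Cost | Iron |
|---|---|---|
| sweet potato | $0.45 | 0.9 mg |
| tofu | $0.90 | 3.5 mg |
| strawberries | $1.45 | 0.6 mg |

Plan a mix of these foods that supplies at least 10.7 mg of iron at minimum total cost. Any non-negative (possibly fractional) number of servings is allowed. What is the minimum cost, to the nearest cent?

Cost per mg of iron: tofu $0.2571, sweet potato $0.5000, strawberries $2.4167.
With no serving limits, use only tofu: 10.7 mg / 3.5 mg = 3.057 servings × $0.90 = $2.75.

$2.75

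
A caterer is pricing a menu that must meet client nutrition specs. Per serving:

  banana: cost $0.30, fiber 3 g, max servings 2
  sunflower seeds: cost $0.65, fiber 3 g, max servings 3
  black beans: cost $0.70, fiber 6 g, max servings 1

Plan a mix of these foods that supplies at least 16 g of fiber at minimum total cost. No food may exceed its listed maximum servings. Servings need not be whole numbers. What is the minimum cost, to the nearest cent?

Cost per g of fiber: banana $0.1000, black beans $0.1167, sunflower seeds $0.2167.
Take 2 servings of banana: +6.0 g fiber for $0.60 (total $0.60, still need 10.0 g).
Take 1 serving of black beans: +6.0 g fiber for $0.70 (total $1.30, still need 4.0 g).
Take 1.333 servings of sunflower seeds: +4.0 g fiber for $0.87 (total $2.17, still need 0.0 g).
Greedy by cheapest-per-g is optimal for a single linear constraint, so the minimum cost is $2.17.

$2.17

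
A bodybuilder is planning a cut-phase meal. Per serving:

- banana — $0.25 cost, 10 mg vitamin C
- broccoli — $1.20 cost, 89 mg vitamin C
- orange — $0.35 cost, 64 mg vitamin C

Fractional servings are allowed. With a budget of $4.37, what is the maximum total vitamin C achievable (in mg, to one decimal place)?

799.1 mg

Vitamin C per dollar: orange 182.9, broccoli 74.17, banana 40.
With no serving limits, spend the whole cost allowance on orange: $4.37 / $0.35 × 64 mg = 799.1 mg.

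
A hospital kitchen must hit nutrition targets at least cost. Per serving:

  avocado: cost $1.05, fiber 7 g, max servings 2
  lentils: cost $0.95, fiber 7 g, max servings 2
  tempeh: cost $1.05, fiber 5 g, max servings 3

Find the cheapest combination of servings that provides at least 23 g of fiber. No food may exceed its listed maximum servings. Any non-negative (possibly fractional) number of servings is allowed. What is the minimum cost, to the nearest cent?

Cost per g of fiber: lentils $0.1357, avocado $0.1500, tempeh $0.2100.
Take 2 servings of lentils: +14.0 g fiber for $1.90 (total $1.90, still need 9.0 g).
Take 1.286 servings of avocado: +9.0 g fiber for $1.35 (total $3.25, still need 0.0 g).
Filling from the cheapest source first is optimal under one linear minimum: $3.25.

$3.25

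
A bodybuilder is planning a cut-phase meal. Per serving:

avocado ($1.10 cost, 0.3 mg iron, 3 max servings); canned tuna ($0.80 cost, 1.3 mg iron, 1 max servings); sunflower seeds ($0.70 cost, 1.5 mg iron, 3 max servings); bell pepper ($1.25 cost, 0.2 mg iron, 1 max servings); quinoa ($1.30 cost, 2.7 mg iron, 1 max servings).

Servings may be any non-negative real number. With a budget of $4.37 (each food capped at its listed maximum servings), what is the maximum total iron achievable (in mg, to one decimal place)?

8.5 mg

Iron per dollar: sunflower seeds 2.143, quinoa 2.077, canned tuna 1.625, avocado 0.2727, bell pepper 0.16.
Take 3 servings of sunflower seeds: spends $2.10, +4.5 mg iron (running total 4.5 mg).
Take 1 serving of quinoa: spends $1.30, +2.7 mg iron (running total 7.2 mg).
Take 1 serving of canned tuna: spends $0.80, +1.3 mg iron (running total 8.5 mg).
Take 0.1545 servings of avocado: spends $0.17, +0.0 mg iron (running total 8.5 mg).
Greedy by best ratio exhausts the cost allowance optimally: 8.5 mg.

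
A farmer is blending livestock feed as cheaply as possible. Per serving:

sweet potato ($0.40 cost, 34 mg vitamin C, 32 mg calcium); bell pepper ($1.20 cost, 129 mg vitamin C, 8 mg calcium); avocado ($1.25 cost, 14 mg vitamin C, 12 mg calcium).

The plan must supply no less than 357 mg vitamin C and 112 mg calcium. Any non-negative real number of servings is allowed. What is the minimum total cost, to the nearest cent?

$3.57

This is a tiny linear program; its minimum lies at a vertex of the feasible set. List the vertices and price them.
sweet potato only: max(357/34, 112/32) = 10.5 servings → $4.20.
bell pepper only: max(357/129, 112/8) = 14 servings → $16.80.
avocado only: max(357/14, 112/12) = 25.5 servings → $31.88.
sweet potato + bell pepper with both tight: 3.006 servings and 1.975 servings → $3.57.
sweet potato + avocado: the both-tight solution has a negative serving — not a feasible corner.
bell pepper + avocado with both tight: 1.891 servings and 8.072 servings → $12.36.
So the least-cost plan costs $3.57.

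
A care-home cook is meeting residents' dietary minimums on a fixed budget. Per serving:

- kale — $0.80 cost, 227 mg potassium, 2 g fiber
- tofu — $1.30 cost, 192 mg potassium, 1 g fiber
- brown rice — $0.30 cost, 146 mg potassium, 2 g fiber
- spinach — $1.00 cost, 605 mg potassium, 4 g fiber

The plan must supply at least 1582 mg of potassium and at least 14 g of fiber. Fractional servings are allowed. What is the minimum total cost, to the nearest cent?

$2.82

kale only: max(1582/227, 14/2) = 7 servings → $5.60.
tofu only: max(1582/192, 14/1) = 14 servings → $18.20.
brown rice only: max(1582/146, 14/2) = 10.84 servings → $3.25.
spinach only: max(1582/605, 14/4) = 3.5 servings → $3.50.
kale + tofu: the both-tight solution has a negative serving — not a feasible corner.
kale + brown rice with both tight: 6.914 servings and 0.08642 servings → $5.56.
kale + spinach: the both-tight solution has a negative serving — not a feasible corner.
tofu + brown rice with both tight: 4.706 servings and 4.647 servings → $7.51.
tofu + spinach with both targets exact would need a negative amount; discard.
brown rice + spinach with both tight: 3.422 servings and 1.789 servings → $2.82.
The minimum over all feasible corners is $2.82.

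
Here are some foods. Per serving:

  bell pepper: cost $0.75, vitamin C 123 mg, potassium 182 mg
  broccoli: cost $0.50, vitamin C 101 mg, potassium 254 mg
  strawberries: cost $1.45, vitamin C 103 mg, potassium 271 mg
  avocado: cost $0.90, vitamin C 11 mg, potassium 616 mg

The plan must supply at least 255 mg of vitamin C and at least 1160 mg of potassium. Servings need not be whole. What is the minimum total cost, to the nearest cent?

The cheapest plan sits at a corner of the feasible region — with two constraints it uses at most two foods.
bell pepper only: max(255/123, 1160/182) = 6.374 servings → $4.78.
broccoli only: max(255/101, 1160/254) = 4.567 servings → $2.28.
strawberries only: max(255/103, 1160/271) = 4.28 servings → $6.21.
avocado only: max(255/11, 1160/616) = 23.18 servings → $20.86.
bell pepper + broccoli with both targets exact would need a negative amount; discard.
bell pepper + strawberries with both targets exact would need a negative amount; discard.
bell pepper + avocado with both tight: 1.956 servings and 1.305 servings → $2.64.
broccoli + strawberries: the both-tight solution has a negative serving — not a feasible corner.
broccoli + avocado with both tight: 2.429 servings and 0.8817 servings → $2.01.
strawberries + avocado with both tight: 2.387 servings and 0.8331 servings → $4.21.
Cheapest feasible corner: $2.01.

$2.01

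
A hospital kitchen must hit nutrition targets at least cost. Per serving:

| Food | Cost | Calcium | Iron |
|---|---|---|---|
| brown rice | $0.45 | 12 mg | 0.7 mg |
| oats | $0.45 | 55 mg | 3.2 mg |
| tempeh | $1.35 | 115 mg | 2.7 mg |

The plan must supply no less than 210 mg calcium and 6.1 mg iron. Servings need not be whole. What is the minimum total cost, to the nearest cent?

At the optimum either one food covers both requirements or two foods hit both targets exactly; no other combination can be cheaper.
brown rice only: max(210/12, 6.1/0.7) = 17.5 servings → $7.88.
oats only: max(210/55, 6.1/3.2) = 3.818 servings → $1.72.
tempeh only: max(210/115, 6.1/2.7) = 2.259 servings → $3.05.
brown rice + oats: intersection lies outside the first quadrant.
brown rice + tempeh with both tight: 2.796 servings and 1.534 servings → $3.33.
oats + tempeh with both tight: 0.6128 servings and 1.533 servings → $2.35.
Cheapest feasible corner: $1.72.

$1.72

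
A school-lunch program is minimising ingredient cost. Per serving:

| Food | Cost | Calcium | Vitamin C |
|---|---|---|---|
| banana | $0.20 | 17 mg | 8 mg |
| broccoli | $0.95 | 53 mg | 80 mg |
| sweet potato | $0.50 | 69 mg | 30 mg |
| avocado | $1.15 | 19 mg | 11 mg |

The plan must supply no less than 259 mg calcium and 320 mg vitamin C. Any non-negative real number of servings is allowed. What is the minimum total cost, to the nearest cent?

An LP optimum is at a vertex; with two nutrient constraints at most two foods are used. Check each candidate.
banana only: max(259/17, 320/8) = 40 servings → $8.00.
broccoli only: max(259/53, 320/80) = 4.887 servings → $4.64.
sweet potato only: max(259/69, 320/30) = 10.67 servings → $5.33.
avocado only: max(259/19, 320/11) = 29.09 servings → $33.45.
banana + broccoli with both tight: 4.017 servings and 3.598 servings → $4.22.
banana + sweet potato with both targets exact would need a negative amount; discard.
banana + avocado: the both-tight solution has a negative serving — not a feasible corner.
broccoli + sweet potato with both tight: 3.641 servings and 0.9567 servings → $3.94.
broccoli + avocado with both tight: 3.448 servings and 4.013 servings → $7.89.
sweet potato + avocado: the both-tight solution has a negative serving — not a feasible corner.
So the least-cost plan costs $3.94.

$3.94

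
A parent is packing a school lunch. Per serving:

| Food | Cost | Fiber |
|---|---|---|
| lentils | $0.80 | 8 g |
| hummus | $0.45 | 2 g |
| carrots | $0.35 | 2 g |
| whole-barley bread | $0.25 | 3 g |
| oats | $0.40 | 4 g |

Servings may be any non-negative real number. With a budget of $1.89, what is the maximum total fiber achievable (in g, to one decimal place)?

Fiber per dollar: whole-barley bread 12, lentils 10, oats 10, carrots 5.714, hummus 4.444.
With no serving limits, spend the whole cost allowance on whole-barley bread: $1.89 / $0.25 × 3 g = 22.7 g.

22.7 g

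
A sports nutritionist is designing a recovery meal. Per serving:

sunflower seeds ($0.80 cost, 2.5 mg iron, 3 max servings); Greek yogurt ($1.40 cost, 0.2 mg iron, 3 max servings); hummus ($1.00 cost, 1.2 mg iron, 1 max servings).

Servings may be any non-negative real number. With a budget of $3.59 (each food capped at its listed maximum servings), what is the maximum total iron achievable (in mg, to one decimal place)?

Iron per dollar: sunflower seeds 3.125, hummus 1.2, Greek yogurt 0.1429.
Take 3 servings of sunflower seeds: spends $2.40, +7.5 mg iron (running total 7.5 mg).
Take 1 serving of hummus: spends $1.00, +1.2 mg iron (running total 8.7 mg).
Take 0.1357 servings of Greek yogurt: spends $0.19, +0.0 mg iron (running total 8.7 mg).
Greedy by best ratio exhausts the cost allowance optimally: 8.7 mg.

8.7 mg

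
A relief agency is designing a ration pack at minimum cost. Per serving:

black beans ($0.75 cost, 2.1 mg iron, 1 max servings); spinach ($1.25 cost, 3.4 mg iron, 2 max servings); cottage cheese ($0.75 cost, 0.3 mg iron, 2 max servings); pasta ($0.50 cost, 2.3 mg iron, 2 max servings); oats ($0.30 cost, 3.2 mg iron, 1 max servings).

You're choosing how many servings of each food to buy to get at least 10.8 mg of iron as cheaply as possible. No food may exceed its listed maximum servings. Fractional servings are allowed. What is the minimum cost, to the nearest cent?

$2.38

Cost per mg of iron: oats $0.0938, pasta $0.2174, black beans $0.3571, spinach $0.3676, cottage cheese $2.5000.
Take 1 serving of oats: +3.2 mg iron for $0.30 (total $0.30, still need 7.6 mg).
Take 2 servings of pasta: +4.6 mg iron for $1.00 (total $1.30, still need 3.0 mg).
Take 1 serving of black beans: +2.1 mg iron for $0.75 (total $2.05, still need 0.9 mg).
Take 0.2647 servings of spinach: +0.9 mg iron for $0.33 (total $2.38, still need 0.0 mg).
Filling from the cheapest source first is optimal under one linear minimum: $2.38.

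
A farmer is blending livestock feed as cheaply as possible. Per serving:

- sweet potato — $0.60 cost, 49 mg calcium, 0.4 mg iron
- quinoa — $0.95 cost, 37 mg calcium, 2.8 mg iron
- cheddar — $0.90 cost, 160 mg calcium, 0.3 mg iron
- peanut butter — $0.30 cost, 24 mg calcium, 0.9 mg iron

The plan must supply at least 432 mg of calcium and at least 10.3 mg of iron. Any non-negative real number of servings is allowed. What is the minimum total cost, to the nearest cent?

$4.26

Two binding constraints pin down two serving amounts, so the optimal mix uses at most two foods. The candidates are each food alone (scaled to the tighter of calcium/iron) and each pair with both constraints tight.
sweet potato only: max(432/49, 10.3/0.4) = 25.75 servings → $15.45.
quinoa only: max(432/37, 10.3/2.8) = 11.68 servings → $11.09.
cheddar only: max(432/160, 10.3/0.3) = 34.33 servings → $30.90.
peanut butter only: max(432/24, 10.3/0.9) = 18 servings → $5.40.
sweet potato + quinoa with both tight: 6.769 servings and 2.712 servings → $6.64.
sweet potato + cheddar: the both-tight solution has a negative serving — not a feasible corner.
sweet potato + peanut butter with both tight: 4.104 servings and 9.62 servings → $5.35.
quinoa + cheddar with both tight: 3.475 servings and 1.896 servings → $5.01.
quinoa + peanut butter: the both-tight solution has a negative serving — not a feasible corner.
cheddar + peanut butter with both tight: 1.035 servings and 11.1 servings → $4.26.
Cheapest feasible corner: $4.26.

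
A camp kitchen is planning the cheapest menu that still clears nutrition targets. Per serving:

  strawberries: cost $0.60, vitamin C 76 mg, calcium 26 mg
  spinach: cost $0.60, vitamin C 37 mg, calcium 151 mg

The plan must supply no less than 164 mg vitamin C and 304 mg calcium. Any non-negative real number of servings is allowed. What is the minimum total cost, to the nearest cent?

strawberries only: max(164/76, 304/26) = 11.69 servings → $7.02.
spinach only: max(164/37, 304/151) = 4.432 servings → $2.66.
strawberries + spinach with both tight: 1.286 servings and 1.792 servings → $1.85.
Cheapest feasible corner: $1.85.

$1.85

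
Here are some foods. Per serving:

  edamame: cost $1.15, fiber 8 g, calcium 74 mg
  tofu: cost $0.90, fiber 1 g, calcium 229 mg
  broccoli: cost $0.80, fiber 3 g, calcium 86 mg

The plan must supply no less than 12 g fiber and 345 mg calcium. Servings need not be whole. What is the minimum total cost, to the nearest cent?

$2.53

edamame only: max(12/8, 345/74) = 4.662 servings → $5.36.
tofu only: max(12/1, 345/229) = 12 servings → $10.80.
broccoli only: max(12/3, 345/86) = 4.012 servings → $3.21.
edamame + tofu with both tight: 1.367 servings and 1.065 servings → $2.53.
edamame + broccoli with both targets exact would need a negative amount; discard.
tofu + broccoli with both tight: 0.004992 servings and 3.998 servings → $3.20.
The minimum over all feasible corners is $2.53.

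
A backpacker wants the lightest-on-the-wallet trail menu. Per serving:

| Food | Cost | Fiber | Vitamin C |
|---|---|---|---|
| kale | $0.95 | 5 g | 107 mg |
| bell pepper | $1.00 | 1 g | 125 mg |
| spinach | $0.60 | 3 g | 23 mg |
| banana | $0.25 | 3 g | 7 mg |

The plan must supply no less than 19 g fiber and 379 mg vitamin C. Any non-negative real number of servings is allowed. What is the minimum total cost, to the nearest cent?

$3.46

For a min-cost LP with two ≥-constraints, a basic feasible solution has at most two positive variables.
kale only: max(19/5, 379/107) = 3.8 servings → $3.61.
bell pepper only: max(19/1, 379/125) = 19 servings → $19.00.
spinach only: max(19/3, 379/23) = 16.48 servings → $9.89.
banana only: max(19/3, 379/7) = 54.14 servings → $13.54.
kale + bell pepper with both targets exact would need a negative amount; discard.
kale + spinach with both tight: 3.398 servings and 0.6699 servings → $3.63.
kale + banana with both tight: 3.51 servings and 0.4825 servings → $3.46.
bell pepper + spinach with both tight: 1.989 servings and 5.67 servings → $5.39.
bell pepper + banana with both tight: 2.728 servings and 5.424 servings → $4.08.
spinach + banana: intersection lies outside the first quadrant.
Cheapest feasible corner: $3.46.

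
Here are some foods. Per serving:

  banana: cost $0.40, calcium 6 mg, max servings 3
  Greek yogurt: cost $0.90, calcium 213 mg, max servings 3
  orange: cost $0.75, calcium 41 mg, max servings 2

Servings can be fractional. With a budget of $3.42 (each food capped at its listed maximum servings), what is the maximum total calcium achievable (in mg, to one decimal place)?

Calcium per dollar: Greek yogurt 236.7, orange 54.67, banana 15.
Take 3 servings of Greek yogurt: spends $2.70, +639.0 mg calcium (running total 639.0 mg).
Take 0.96 servings of orange: spends $0.72, +39.4 mg calcium (running total 678.4 mg).
Greedy by best ratio exhausts the cost allowance optimally: 678.4 mg.

678.4 mg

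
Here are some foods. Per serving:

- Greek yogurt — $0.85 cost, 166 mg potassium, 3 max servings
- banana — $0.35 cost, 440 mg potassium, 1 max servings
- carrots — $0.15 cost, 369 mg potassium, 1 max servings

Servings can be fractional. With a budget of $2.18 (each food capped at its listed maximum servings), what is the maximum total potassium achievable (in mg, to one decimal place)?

1137.1 mg

Potassium per dollar: carrots 2460, banana 1257, Greek yogurt 195.3.
Take 1 serving of carrots: spends $0.15, +369.0 mg potassium (running total 369.0 mg).
Take 1 serving of banana: spends $0.35, +440.0 mg potassium (running total 809.0 mg).
Take 1.976 servings of Greek yogurt: spends $1.68, +328.1 mg potassium (running total 1137.1 mg).
Greedy by best ratio exhausts the cost allowance optimally: 1137.1 mg.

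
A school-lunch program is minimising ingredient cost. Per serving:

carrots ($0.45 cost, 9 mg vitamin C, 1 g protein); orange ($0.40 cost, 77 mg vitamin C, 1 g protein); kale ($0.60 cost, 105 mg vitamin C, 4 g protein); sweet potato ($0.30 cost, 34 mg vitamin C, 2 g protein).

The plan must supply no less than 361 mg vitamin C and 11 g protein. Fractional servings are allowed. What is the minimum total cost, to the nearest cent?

$2.01

carrots only: max(361/9, 11/1) = 40.11 servings → $18.05.
orange only: max(361/77, 11/1) = 11 servings → $4.40.
kale only: max(361/105, 11/4) = 3.438 servings → $2.06.
sweet potato only: max(361/34, 11/2) = 10.62 servings → $3.19.
carrots + orange with both tight: 7.147 servings and 3.853 servings → $4.76.
carrots + kale with both targets exact would need a negative amount; discard.
carrots + sweet potato with both targets exact would need a negative amount; discard.
orange + kale with both tight: 1.424 servings and 2.394 servings → $2.01.
orange + sweet potato with both tight: 2.9 servings and 4.05 servings → $2.38.
kale + sweet potato: intersection lies outside the first quadrant.
So the least-cost plan costs $2.01.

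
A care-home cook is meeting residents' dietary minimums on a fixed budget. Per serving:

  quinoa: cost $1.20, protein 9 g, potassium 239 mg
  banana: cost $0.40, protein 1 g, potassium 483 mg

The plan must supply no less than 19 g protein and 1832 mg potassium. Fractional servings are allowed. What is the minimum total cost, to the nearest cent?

An LP optimum is at a vertex; with two nutrient constraints at most two foods are used. Check each candidate.
quinoa only: max(19/9, 1832/239) = 7.665 servings → $9.20.
banana only: max(19/1, 1832/483) = 19 servings → $7.60.
quinoa + banana with both tight: 1.788 servings and 2.908 servings → $3.31.
Cheapest feasible corner: $3.31.

$3.31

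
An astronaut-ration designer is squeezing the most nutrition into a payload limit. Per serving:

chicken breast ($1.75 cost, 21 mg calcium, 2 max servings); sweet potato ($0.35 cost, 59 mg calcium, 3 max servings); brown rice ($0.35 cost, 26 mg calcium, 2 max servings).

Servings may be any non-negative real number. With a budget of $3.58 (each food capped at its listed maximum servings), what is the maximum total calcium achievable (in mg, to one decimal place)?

Calcium per dollar: sweet potato 168.6, brown rice 74.29, chicken breast 12.
Take 3 servings of sweet potato: spends $1.05, +177.0 mg calcium (running total 177.0 mg).
Take 2 servings of brown rice: spends $0.70, +52.0 mg calcium (running total 229.0 mg).
Take 1.046 servings of chicken breast: spends $1.83, +22.0 mg calcium (running total 251.0 mg).
Greedy by best ratio exhausts the cost allowance optimally: 251.0 mg.

251.0 mg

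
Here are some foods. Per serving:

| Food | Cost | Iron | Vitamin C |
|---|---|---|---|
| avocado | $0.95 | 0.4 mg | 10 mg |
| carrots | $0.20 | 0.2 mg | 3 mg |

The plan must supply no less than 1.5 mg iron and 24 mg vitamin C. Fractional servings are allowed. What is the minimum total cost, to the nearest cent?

Compare the cost at each extreme point of the feasible region.
avocado only: max(1.5/0.4, 24/10) = 3.75 servings → $3.56.
carrots only: max(1.5/0.2, 24/3) = 8 servings → $1.60.
avocado + carrots with both tight: 0.375 servings and 6.75 servings → $1.71.
The minimum over all feasible corners is $1.60.

$1.60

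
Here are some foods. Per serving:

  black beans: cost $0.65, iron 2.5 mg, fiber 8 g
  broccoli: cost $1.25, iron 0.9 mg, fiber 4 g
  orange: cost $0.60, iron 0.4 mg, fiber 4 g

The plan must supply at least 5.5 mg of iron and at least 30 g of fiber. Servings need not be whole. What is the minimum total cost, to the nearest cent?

$2.44

This is a tiny linear program; its minimum lies at a vertex of the feasible set. List the vertices and price them.
black beans only: max(5.5/2.5, 30/8) = 3.75 servings → $2.44.
broccoli only: max(5.5/0.9, 30/4) = 7.5 servings → $9.38.
orange only: max(5.5/0.4, 30/4) = 13.75 servings → $8.25.
black beans + broccoli: the both-tight solution has a negative serving — not a feasible corner.
black beans + orange with both tight: 1.471 servings and 4.559 servings → $3.69.
broccoli + orange with both tight: 5 servings and 2.5 servings → $7.75.
The minimum over all feasible corners is $2.44.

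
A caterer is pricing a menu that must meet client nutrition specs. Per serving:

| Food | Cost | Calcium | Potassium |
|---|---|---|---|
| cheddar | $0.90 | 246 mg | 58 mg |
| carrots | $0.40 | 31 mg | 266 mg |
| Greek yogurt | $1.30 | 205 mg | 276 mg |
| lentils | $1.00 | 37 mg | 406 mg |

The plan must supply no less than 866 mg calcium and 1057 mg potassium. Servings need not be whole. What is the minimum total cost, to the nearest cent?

$4.11

At the optimum either one food covers both requirements or two foods hit both targets exactly; no other combination can be cheaper.
cheddar only: max(866/246, 1057/58) = 18.22 servings → $16.40.
carrots only: max(866/31, 1057/266) = 27.94 servings → $11.17.
Greek yogurt only: max(866/205, 1057/276) = 4.224 servings → $5.49.
lentils only: max(866/37, 1057/406) = 23.41 servings → $23.41.
cheddar + carrots with both tight: 3.105 servings and 3.297 servings → $4.11.
cheddar + Greek yogurt with both tight: 0.3987 servings and 3.746 servings → $5.23.
cheddar + lentils with both tight: 3.197 servings and 2.147 servings → $5.02.
carrots + Greek yogurt with both targets exact would need a negative amount; discard.
carrots + lentils: the both-tight solution has a negative serving — not a feasible corner.
Greek yogurt + lentils: intersection lies outside the first quadrant.
The minimum over all feasible corners is $4.11.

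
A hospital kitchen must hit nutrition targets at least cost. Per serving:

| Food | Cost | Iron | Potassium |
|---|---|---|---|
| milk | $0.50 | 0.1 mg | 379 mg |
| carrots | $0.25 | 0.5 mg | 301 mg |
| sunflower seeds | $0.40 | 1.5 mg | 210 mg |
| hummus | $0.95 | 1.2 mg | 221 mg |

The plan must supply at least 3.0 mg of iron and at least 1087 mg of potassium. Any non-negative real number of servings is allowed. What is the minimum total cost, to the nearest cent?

This is a tiny linear program; its minimum lies at a vertex of the feasible set. List the vertices and price them.
milk only: max(3.0/0.1, 1087/379) = 30 servings → $15.00.
carrots only: max(3.0/0.5, 1087/301) = 6 servings → $1.50.
sunflower seeds only: max(3.0/1.5, 1087/210) = 5.176 servings → $2.07.
hummus only: max(3.0/1.2, 1087/221) = 4.919 servings → $4.67.
milk + carrots with both targets exact would need a negative amount; discard.
milk + sunflower seeds with both tight: 1.827 servings and 1.878 servings → $1.66.
milk + hummus with both tight: 1.482 servings and 2.376 servings → $3.00.
carrots + sunflower seeds with both tight: 2.887 servings and 1.038 servings → $1.14.
carrots + hummus with both tight: 2.558 servings and 1.434 servings → $2.00.
sunflower seeds + hummus: intersection lies outside the first quadrant.
Cheapest feasible corner: $1.14.

$1.14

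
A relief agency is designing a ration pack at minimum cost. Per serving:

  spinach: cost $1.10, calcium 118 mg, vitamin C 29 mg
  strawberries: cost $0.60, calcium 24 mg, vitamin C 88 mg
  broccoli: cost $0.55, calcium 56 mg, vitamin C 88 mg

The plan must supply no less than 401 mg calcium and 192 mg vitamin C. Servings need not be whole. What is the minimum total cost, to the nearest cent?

A basic optimal solution has at most two foods positive. Try each food alone and each pair with both targets met exactly.
spinach only: max(401/118, 192/29) = 6.621 servings → $7.28.
strawberries only: max(401/24, 192/88) = 16.71 servings → $10.03.
broccoli only: max(401/56, 192/88) = 7.161 servings → $3.94.
spinach + strawberries with both tight: 3.167 servings and 1.138 servings → $4.17.
spinach + broccoli with both tight: 2.801 servings and 1.259 servings → $3.77.
strawberries + broccoli: the both-tight solution has a negative serving — not a feasible corner.
Cheapest feasible corner: $3.77.

$3.77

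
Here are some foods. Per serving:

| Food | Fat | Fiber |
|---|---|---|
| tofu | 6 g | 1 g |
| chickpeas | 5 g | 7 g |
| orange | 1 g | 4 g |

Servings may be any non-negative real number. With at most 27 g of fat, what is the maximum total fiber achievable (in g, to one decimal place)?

108.0 g

Fiber per g fat: orange 4, chickpeas 1.4, tofu 0.1667.
With no serving limits, spend the whole fat allowance on orange: 27 g / 1 g × 4 g = 108.0 g.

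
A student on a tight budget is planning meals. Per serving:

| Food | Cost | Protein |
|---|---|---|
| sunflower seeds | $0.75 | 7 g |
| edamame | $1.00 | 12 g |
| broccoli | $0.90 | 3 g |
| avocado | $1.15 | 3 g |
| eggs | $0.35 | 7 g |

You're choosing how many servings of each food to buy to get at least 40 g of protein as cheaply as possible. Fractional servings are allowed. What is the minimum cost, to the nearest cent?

$2.00

Cost per g of protein: eggs $0.0500, edamame $0.0833, sunflower seeds $0.1071, broccoli $0.3000, avocado $0.3833.
With no serving limits, use only eggs: 40 g / 7 g = 5.714 servings × $0.35 = $2.00.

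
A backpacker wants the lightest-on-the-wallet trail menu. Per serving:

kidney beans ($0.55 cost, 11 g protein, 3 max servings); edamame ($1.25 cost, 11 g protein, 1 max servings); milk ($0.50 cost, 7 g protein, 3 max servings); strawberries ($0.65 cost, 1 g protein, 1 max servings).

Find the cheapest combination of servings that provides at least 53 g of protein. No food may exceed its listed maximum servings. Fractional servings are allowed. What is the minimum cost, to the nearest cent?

$3.08

Cost per g of protein: kidney beans $0.0500, milk $0.0714, edamame $0.1136, strawberries $0.6500.
Take 3 servings of kidney beans: +33.0 g protein for $1.65 (total $1.65, still need 20.0 g).
Take 2.857 servings of milk: +20.0 g protein for $1.43 (total $3.08, still need 0.0 g).
Greedy by cheapest-per-g is optimal for a single linear constraint, so the minimum cost is $3.08.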